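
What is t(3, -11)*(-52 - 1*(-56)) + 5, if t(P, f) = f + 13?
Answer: 13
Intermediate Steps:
t(P, f) = 13 + f
t(3, -11)*(-52 - 1*(-56)) + 5 = (13 - 11)*(-52 - 1*(-56)) + 5 = 2*(-52 + 56) + 5 = 2*4 + 5 = 8 + 5 = 13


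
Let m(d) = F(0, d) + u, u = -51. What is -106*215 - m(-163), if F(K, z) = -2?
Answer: -22737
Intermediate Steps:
m(d) = -53 (m(d) = -2 - 51 = -53)
-106*215 - m(-163) = -106*215 - 1*(-53) = -22790 + 53 = -22737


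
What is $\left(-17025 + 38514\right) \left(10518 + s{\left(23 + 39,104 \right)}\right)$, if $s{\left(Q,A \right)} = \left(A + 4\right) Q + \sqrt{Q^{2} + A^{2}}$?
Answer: $369911646 + 42978 \sqrt{3665} \approx 3.7251 \cdot 10^{8}$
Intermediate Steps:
$s{\left(Q,A \right)} = \sqrt{A^{2} + Q^{2}} + Q \left(4 + A\right)$ ($s{\left(Q,A \right)} = \left(4 + A\right) Q + \sqrt{A^{2} + Q^{2}} = Q \left(4 + A\right) + \sqrt{A^{2} + Q^{2}} = \sqrt{A^{2} + Q^{2}} + Q \left(4 + A\right)$)
$\left(-17025 + 38514\right) \left(10518 + s{\left(23 + 39,104 \right)}\right) = \left(-17025 + 38514\right) \left(10518 + \left(\sqrt{104^{2} + \left(23 + 39\right)^{2}} + 4 \left(23 + 39\right) + 104 \left(23 + 39\right)\right)\right) = 21489 \left(10518 + \left(\sqrt{10816 + 62^{2}} + 4 \cdot 62 + 104 \cdot 62\right)\right) = 21489 \left(10518 + \left(\sqrt{10816 + 3844} + 248 + 6448\right)\right) = 21489 \left(10518 + \left(\sqrt{14660} + 248 + 6448\right)\right) = 21489 \left(10518 + \left(2 \sqrt{3665} + 248 + 6448\right)\right) = 21489 \left(10518 + \left(6696 + 2 \sqrt{3665}\right)\right) = 21489 \left(17214 + 2 \sqrt{3665}\right) = 369911646 + 42978 \sqrt{3665}$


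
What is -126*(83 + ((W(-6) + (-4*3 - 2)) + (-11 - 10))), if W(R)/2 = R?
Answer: -4536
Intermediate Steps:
W(R) = 2*R
-126*(83 + ((W(-6) + (-4*3 - 2)) + (-11 - 10))) = -126*(83 + ((2*(-6) + (-4*3 - 2)) + (-11 - 10))) = -126*(83 + ((-12 + (-12 - 2)) - 21)) = -126*(83 + ((-12 - 14) - 21)) = -126*(83 + (-26 - 21)) = -126*(83 - 47) = -126*36 = -4536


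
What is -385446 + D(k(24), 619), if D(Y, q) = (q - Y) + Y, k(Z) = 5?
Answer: -384827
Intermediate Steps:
D(Y, q) = q
-385446 + D(k(24), 619) = -385446 + 619 = -384827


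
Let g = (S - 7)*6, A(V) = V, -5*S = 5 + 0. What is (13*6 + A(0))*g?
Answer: -3744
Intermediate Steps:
S = -1 (S = -(5 + 0)/5 = -⅕*5 = -1)
g = -48 (g = (-1 - 7)*6 = -8*6 = -48)
(13*6 + A(0))*g = (13*6 + 0)*(-48) = (78 + 0)*(-48) = 78*(-48) = -3744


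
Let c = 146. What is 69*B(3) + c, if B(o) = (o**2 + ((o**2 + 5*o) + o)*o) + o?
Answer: 6563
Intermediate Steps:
B(o) = o + o**2 + o*(o**2 + 6*o) (B(o) = (o**2 + (o**2 + 6*o)*o) + o = (o**2 + o*(o**2 + 6*o)) + o = o + o**2 + o*(o**2 + 6*o))
69*B(3) + c = 69*(3*(1 + 3**2 + 7*3)) + 146 = 69*(3*(1 + 9 + 21)) + 146 = 69*(3*31) + 146 = 69*93 + 146 = 6417 + 146 = 6563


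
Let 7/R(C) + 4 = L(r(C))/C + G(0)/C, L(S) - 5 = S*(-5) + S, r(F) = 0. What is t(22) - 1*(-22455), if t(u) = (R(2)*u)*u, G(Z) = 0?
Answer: 60589/3 ≈ 20196.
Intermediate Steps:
L(S) = 5 - 4*S (L(S) = 5 + (S*(-5) + S) = 5 + (-5*S + S) = 5 - 4*S)
R(C) = 7/(-4 + 5/C) (R(C) = 7/(-4 + ((5 - 4*0)/C + 0/C)) = 7/(-4 + ((5 + 0)/C + 0)) = 7/(-4 + (5/C + 0)) = 7/(-4 + 5/C))
t(u) = -14*u**2/3 (t(u) = ((-7*2/(-5 + 4*2))*u)*u = ((-7*2/(-5 + 8))*u)*u = ((-7*2/3)*u)*u = ((-7*2*1/3)*u)*u = (-14*u/3)*u = -14*u**2/3)
t(22) - 1*(-22455) = -14/3*22**2 - 1*(-22455) = -14/3*484 + 22455 = -6776/3 + 22455 = 60589/3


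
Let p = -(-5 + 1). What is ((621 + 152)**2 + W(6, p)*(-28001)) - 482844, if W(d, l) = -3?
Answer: 198688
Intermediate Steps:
p = 4 (p = -1*(-4) = 4)
((621 + 152)**2 + W(6, p)*(-28001)) - 482844 = ((621 + 152)**2 - 3*(-28001)) - 482844 = (773**2 + 84003) - 482844 = (597529 + 84003) - 482844 = 681532 - 482844 = 198688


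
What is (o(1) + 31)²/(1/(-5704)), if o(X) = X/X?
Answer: -5840896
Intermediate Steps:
o(X) = 1
(o(1) + 31)²/(1/(-5704)) = (1 + 31)²/(1/(-5704)) = 32²/(-1/5704) = 1024*(-5704) = -5840896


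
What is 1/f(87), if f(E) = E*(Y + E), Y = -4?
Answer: 1/7221 ≈ 0.00013848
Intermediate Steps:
f(E) = E*(-4 + E)
1/f(87) = 1/(87*(-4 + 87)) = 1/(87*83) = 1/7221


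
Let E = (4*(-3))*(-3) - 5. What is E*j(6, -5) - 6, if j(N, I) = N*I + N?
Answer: -750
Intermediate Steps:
j(N, I) = N + I*N (j(N, I) = I*N + N = N + I*N)
E = 31 (E = -12*(-3) - 5 = 36 - 5 = 31)
E*j(6, -5) - 6 = 31*(6*(1 - 5)) - 6 = 31*(6*(-4)) - 6 = 31*(-24) - 6 = -744 - 6 = -750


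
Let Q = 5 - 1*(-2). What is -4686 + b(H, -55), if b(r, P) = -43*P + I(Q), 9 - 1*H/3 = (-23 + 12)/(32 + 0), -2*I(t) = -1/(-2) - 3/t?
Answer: -64989/28 ≈ -2321.0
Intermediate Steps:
Q = 7 (Q = 5 + 2 = 7)
I(t) = -¼ + 3/(2*t) (I(t) = -(-1/(-2) - 3/t)/2 = -(-1*(-½) - 3/t)/2 = -(½ - 3/t)/2 = -¼ + 3/(2*t))
H = 897/32 (H = 27 - 3*(-23 + 12)/(32 + 0) = 27 - (-33)/32 = 27 - 3*(-11/32) = 27 + 33/32 = 897/32 ≈ 28.031)
b(r, P) = -1/28 - 43*P (b(r, P) = -43*P + (¼)*(6 - 1*7)/7 = -43*P + (¼)*(⅐)*(6 - 7) = -43*P + (¼)*(⅐)*(-1) = -43*P - 1/28 = -1/28 - 43*P)
-4686 + b(H, -55) = -4686 + (-1/28 - 43*(-55)) = -4686 + (-1/28 + 2365) = -4686 + 66219/28 = -64989/28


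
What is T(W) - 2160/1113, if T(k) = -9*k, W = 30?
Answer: -100890/371 ≈ -271.94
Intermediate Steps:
T(W) - 2160/1113 = -9*30 - 2160/1113 = -270 - 2160/1113 = -270 - 24*30/371 = -270 - 720/371 = -100890/371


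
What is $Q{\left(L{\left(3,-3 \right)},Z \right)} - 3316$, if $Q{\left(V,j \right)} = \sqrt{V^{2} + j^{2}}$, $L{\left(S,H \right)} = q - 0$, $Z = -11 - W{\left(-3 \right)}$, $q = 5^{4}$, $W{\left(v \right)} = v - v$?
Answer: $-3316 + \sqrt{390746} \approx -2690.9$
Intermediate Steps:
$W{\left(v \right)} = 0$
$q = 625$
$Z = -11$ ($Z = -11 - 0 = -11 + 0 = -11$)
$L{\left(S,H \right)} = 625$ ($L{\left(S,H \right)} = 625 - 0 = 625 + 0 = 625$)
$Q{\left(L{\left(3,-3 \right)},Z \right)} - 3316 = \sqrt{625^{2} + \left(-11\right)^{2}} - 3316 = \sqrt{390625 + 121} - 3316 = \sqrt{390746} - 3316 = -3316 + \sqrt{390746}$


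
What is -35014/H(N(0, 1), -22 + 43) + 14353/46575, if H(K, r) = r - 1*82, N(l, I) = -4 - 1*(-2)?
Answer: 26748403/46575 ≈ 574.31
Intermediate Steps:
N(l, I) = -2 (N(l, I) = -4 + 2 = -2)
H(K, r) = -82 + r (H(K, r) = r - 82 = -82 + r)
-35014/H(N(0, 1), -22 + 43) + 14353/46575 = -35014/(-82 + (-22 + 43)) + 14353/46575 = -35014/(-82 + 21) + 14353*(1/46575) = -35014/(-61) + 14353/46575 = -35014*(-1/61) + 14353/46575 = 574 + 14353/46575 = 26748403/46575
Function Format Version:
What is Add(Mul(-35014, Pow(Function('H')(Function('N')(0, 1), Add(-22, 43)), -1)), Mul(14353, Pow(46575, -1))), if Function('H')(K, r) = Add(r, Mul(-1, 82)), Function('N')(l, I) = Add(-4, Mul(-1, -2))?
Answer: Rational(26748403, 46575) ≈ 574.31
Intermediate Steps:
Function('N')(l, I) = -2 (Function('N')(l, I) = Add(-4, 2) = -2)
Function('H')(K, r) = Add(-82, r) (Function('H')(K, r) = Add(r, -82) = Add(-82, r))
Add(Mul(-35014, Pow(Function('H')(Function('N')(0, 1), Add(-22, 43)), -1)), Mul(14353, Pow(46575, -1))) = Add(Mul(-35014, Pow(Add(-82, Add(-22, 43)), -1)), Mul(14353, Pow(46575, -1))) = Add(Mul(-35014, Pow(Add(-82, 21), -1)), Mul(14353, Rational(1, 46575))) = Add(Mul(-35014, Pow(-61, -1)), Rational(14353, 46575)) = Add(Mul(-35014, Rational(-1, 61)), Rational(14353, 46575)) = Add(574, Rational(14353, 46575)) = Rational(26748403, 46575)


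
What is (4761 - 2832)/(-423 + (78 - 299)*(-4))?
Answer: 1929/461 ≈ 4.1844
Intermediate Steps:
(4761 - 2832)/(-423 + (78 - 299)*(-4)) = 1929/(-423 - 221*(-4)) = 1929/(-423 + 884) = 1929/461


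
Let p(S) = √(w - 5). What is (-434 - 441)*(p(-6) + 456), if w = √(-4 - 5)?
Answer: -399000 - 875*√(-5 + 3*I) ≈ -3.9956e+5 - 2036.2*I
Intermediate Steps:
w = 3*I (w = √(-9) = 3*I ≈ 3.0*I)
p(S) = √(-5 + 3*I) (p(S) = √(3*I - 5) = √(-5 + 3*I))
(-434 - 441)*(p(-6) + 456) = (-434 - 441)*(√(-5 + 3*I) + 456) = -875*(456 + √(-5 + 3*I)) = -399000 - 875*√(-5 + 3*I)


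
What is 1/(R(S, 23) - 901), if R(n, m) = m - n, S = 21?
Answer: -1/899 ≈ -0.0011123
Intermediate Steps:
1/(R(S, 23) - 901) = 1/((23 - 1*21) - 901) = 1/((23 - 21) - 901) = 1/(2 - 901) = 1/(-899) = -1/899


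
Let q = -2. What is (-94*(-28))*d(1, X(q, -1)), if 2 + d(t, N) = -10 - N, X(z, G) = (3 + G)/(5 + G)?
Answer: -32900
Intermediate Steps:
X(z, G) = (3 + G)/(5 + G)
d(t, N) = -12 - N (d(t, N) = -2 + (-10 - N) = -12 - N)
(-94*(-28))*d(1, X(q, -1)) = (-94*(-28))*(-12 - (3 - 1)/(5 - 1)) = 2632*(-12 - 2/4) = 2632*(-12 - 1*½) = 2632*(-12 - ½) = 2632*(-25/2) = -32900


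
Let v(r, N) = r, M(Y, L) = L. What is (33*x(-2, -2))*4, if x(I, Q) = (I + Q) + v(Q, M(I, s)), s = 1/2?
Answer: -792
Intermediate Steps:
s = ½ ≈ 0.50000
x(I, Q) = I + 2*Q (x(I, Q) = (I + Q) + Q = I + 2*Q)
(33*x(-2, -2))*4 = (33*(-2 + 2*(-2)))*4 = (33*(-2 - 4))*4 = (33*(-6))*4 = -198*4 = -792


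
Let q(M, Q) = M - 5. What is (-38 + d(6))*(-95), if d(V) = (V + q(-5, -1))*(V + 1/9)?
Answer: 53390/9 ≈ 5932.2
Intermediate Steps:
q(M, Q) = -5 + M
d(V) = (-10 + V)*(⅑ + V) (d(V) = (V + (-5 - 5))*(V + 1/9) = (V - 10)*(V + ⅑) = (-10 + V)*(⅑ + V))
(-38 + d(6))*(-95) = (-38 + (-10/9 + 6² - 89/9*6))*(-95) = (-38 + (-10/9 + 36 - 178/3))*(-95) = (-38 - 220/9)*(-95) = -562/9*(-95) = 53390/9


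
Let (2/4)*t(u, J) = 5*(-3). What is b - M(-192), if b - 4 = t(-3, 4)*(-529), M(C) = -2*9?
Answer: 15892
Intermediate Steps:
t(u, J) = -30 (t(u, J) = 2*(5*(-3)) = 2*(-15) = -30)
M(C) = -18
b = 15874 (b = 4 - 30*(-529) = 4 + 15870 = 15874)
b - M(-192) = 15874 - 1*(-18) = 15874 + 18 = 15892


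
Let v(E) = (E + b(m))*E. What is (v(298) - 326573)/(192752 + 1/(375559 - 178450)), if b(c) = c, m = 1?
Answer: -46807671339/37993153969 ≈ -1.2320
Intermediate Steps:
v(E) = E*(1 + E) (v(E) = (E + 1)*E = (1 + E)*E = E*(1 + E))
(v(298) - 326573)/(192752 + 1/(375559 - 178450)) = (298*(1 + 298) - 326573)/(192752 + 1/(375559 - 178450)) = (298*299 - 326573)/(192752 + 1/197109) = (89102 - 326573)/(192752 + 1/197109) = -237471/37993153969/197109 = -237471*197109/37993153969 = -46807671339/37993153969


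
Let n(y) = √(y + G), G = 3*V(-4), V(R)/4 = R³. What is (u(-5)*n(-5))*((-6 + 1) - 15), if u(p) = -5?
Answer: 100*I*√773 ≈ 2780.3*I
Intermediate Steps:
V(R) = 4*R³
G = -768 (G = 3*(4*(-4)³) = 3*(4*(-64)) = 3*(-256) = -768)
n(y) = √(-768 + y) (n(y) = √(y - 768) = √(-768 + y))
(u(-5)*n(-5))*((-6 + 1) - 15) = (-5*√(-768 - 5))*((-6 + 1) - 15) = (-5*I*√773)*(-5 - 15) = -5*I*√773*(-20) = 100*I*√773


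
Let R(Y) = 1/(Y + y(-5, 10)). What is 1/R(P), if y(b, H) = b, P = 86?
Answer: 81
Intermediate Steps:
R(Y) = 1/(-5 + Y) (R(Y) = 1/(Y - 5) = 1/(-5 + Y))
1/R(P) = 1/(1/(-5 + 86)) = 1/(1/81) = 81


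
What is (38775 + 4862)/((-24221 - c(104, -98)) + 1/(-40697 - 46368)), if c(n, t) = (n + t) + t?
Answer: -3799255405/2100791386 ≈ -1.8085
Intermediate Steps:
c(n, t) = n + 2*t
(38775 + 4862)/((-24221 - c(104, -98)) + 1/(-40697 - 46368)) = (38775 + 4862)/((-24221 - (104 + 2*(-98))) + 1/(-40697 - 46368)) = 43637/((-24221 - (104 - 196)) + 1/(-87065)) = 43637/((-24221 - 1*(-92)) - 1/87065) = 43637/((-24221 + 92) - 1/87065) = 43637/(-24129 - 1/87065) = 43637/(-2100791386/87065) = 43637*(-87065/2100791386) = -3799255405/2100791386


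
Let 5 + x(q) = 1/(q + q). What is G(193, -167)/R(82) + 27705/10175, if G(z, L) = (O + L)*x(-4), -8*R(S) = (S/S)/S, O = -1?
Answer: -1149395019/2035 ≈ -5.6481e+5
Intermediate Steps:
x(q) = -5 + 1/(2*q) (x(q) = -5 + 1/(q + q) = -5 + 1/(2*q))
R(S) = -1/(8*S) (R(S) = -S/S/(8*S) = -1/(8*S))
G(z, L) = 41/8 - 41*L/8 (G(z, L) = (-1 + L)*(-5 + (½)/(-4)) = (-1 + L)*(-5 + (½)*(-¼)) = (-1 + L)*(-5 - ⅛) = (-1 + L)*(-41/8) = 41/8 - 41*L/8)
G(193, -167)/R(82) + 27705/10175 = (41/8 - 41/8*(-167))/((-⅛/82)) + 27705/10175 = (41/8 + 6847/8)/((-⅛*1/82)) + 27705*(1/10175) = 861/(-1/656) + 5541/2035 = 861*(-656) + 5541/2035 = -564816 + 5541/2035 = -1149395019/2035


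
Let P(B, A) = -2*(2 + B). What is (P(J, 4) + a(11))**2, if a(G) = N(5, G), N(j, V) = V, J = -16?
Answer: 1521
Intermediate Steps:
a(G) = G
P(B, A) = -4 - 2*B
(P(J, 4) + a(11))**2 = ((-4 - 2*(-16)) + 11)**2 = ((-4 + 32) + 11)**2 = (28 + 11)**2 = 39**2 = 1521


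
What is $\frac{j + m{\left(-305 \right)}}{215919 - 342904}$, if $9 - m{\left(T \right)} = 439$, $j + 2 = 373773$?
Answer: $- \frac{373341}{126985} \approx -2.94$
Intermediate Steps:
$j = 373771$ ($j = -2 + 373773 = 373771$)
$m{\left(T \right)} = -430$ ($m{\left(T \right)} = 9 - 439 = -430$)
$\frac{j + m{\left(-305 \right)}}{215919 - 342904} = \frac{373771 - 430}{215919 - 342904} = \frac{373341}{215919 - 342904} = \frac{373341}{-126985} = 373341 \left(- \frac{1}{126985}\right) = - \frac{373341}{126985}$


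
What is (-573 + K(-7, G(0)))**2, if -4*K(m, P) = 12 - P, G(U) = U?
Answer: 331776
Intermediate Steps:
K(m, P) = -3 + P/4 (K(m, P) = -(12 - P)/4 = -3 + P/4)
(-573 + K(-7, G(0)))**2 = (-573 + (-3 + (1/4)*0))**2 = (-573 + (-3 + 0))**2 = (-573 - 3)**2 = (-576)**2 = 331776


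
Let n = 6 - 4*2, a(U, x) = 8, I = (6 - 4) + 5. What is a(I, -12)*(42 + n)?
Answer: 320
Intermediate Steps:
I = 7 (I = 2 + 5 = 7)
n = -2 (n = 6 - 8 = -2)
a(I, -12)*(42 + n) = 8*(42 - 2) = 8*40 = 320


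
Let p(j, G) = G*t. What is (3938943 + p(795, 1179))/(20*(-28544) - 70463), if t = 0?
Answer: -1312981/213781 ≈ -6.1417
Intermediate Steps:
p(j, G) = 0 (p(j, G) = G*0 = 0)
(3938943 + p(795, 1179))/(20*(-28544) - 70463) = (3938943 + 0)/(20*(-28544) - 70463) = 3938943/(-570880 - 70463) = 3938943/(-641343) = 3938943*(-1/641343) = -1312981/213781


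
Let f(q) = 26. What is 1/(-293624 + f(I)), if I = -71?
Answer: -1/293598 ≈ -3.4060e-6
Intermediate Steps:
1/(-293624 + f(I)) = 1/(-293624 + 26) = 1/(-293598) = -1/293598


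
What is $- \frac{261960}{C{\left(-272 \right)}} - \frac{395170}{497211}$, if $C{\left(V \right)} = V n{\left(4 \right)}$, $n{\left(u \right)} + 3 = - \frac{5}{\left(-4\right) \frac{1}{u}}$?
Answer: $\frac{16254302635}{33810348} \approx 480.75$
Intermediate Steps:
$n{\left(u \right)} = -3 + \frac{5 u}{4}$ ($n{\left(u \right)} = -3 - \frac{5}{\left(-4\right) \frac{1}{u}} = -3 - 5 \left(- \frac{u}{4}\right) = -3 + \frac{5 u}{4}$)
$C{\left(V \right)} = 2 V$ ($C{\left(V \right)} = V \left(-3 + \frac{5}{4} \cdot 4\right) = V \left(-3 + 5\right) = V 2 = 2 V$)
$- \frac{261960}{C{\left(-272 \right)}} - \frac{395170}{497211} = - \frac{261960}{2 \left(-272\right)} - \frac{395170}{497211} = - \frac{261960}{-544} - \frac{395170}{497211} = \left(-261960\right) \left(- \frac{1}{544}\right) - \frac{395170}{497211} = \frac{32745}{68} - \frac{395170}{497211} = \frac{16254302635}{33810348}$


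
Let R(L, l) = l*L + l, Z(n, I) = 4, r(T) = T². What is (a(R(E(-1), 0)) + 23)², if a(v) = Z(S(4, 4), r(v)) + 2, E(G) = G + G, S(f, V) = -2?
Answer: 841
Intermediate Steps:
E(G) = 2*G
R(L, l) = l + L*l (R(L, l) = L*l + l = l + L*l)
a(v) = 6 (a(v) = 4 + 2 = 6)
(a(R(E(-1), 0)) + 23)² = (6 + 23)² = 29² = 841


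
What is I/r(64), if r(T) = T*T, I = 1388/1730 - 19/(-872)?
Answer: 621603/3089530880 ≈ 0.00020120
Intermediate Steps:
I = 621603/754280 (I = 1388*(1/1730) - 19*(-1/872) = 694/865 + 19/872 = 621603/754280 ≈ 0.82410)
r(T) = T²
I/r(64) = 621603/(754280*(64²)) = (621603/754280)/4096 = (621603/754280)*(1/4096) = 621603/3089530880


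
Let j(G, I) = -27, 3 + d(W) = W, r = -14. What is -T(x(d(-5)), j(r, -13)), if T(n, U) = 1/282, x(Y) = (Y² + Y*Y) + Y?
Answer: -1/282 ≈ -0.0035461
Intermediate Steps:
d(W) = -3 + W
x(Y) = Y + 2*Y² (x(Y) = (Y² + Y²) + Y = 2*Y² + Y = Y + 2*Y²)
T(n, U) = 1/282
-T(x(d(-5)), j(r, -13)) = -1*1/282 = -1/282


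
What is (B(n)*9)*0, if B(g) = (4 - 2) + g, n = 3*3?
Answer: 0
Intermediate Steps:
n = 9
B(g) = 2 + g
(B(n)*9)*0 = ((2 + 9)*9)*0 = (11*9)*0 = 99*0 = 0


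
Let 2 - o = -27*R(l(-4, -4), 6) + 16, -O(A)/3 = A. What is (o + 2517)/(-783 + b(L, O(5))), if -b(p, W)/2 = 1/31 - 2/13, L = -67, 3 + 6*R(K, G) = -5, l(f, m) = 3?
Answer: -994201/315451 ≈ -3.1517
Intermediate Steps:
R(K, G) = -4/3 (R(K, G) = -½ + (⅙)*(-5) = -½ - ⅚ = -4/3)
O(A) = -3*A
b(p, W) = 98/403 (b(p, W) = -2*(1/31 - 2/13) = -2*(-49/403) = 98/403)
o = -50 (o = 2 - (-27*(-4/3) + 16) = 2 - (36 + 16) = 2 - 1*52 = 2 - 52 = -50)
(o + 2517)/(-783 + b(L, O(5))) = (-50 + 2517)/(-783 + 98/403) = 2467/(-315451/403) = 2467*(-403/315451) = -994201/315451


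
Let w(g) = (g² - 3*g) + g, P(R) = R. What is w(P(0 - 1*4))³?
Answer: 13824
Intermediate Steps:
w(g) = g² - 2*g
w(P(0 - 1*4))³ = ((0 - 1*4)*(-2 + (0 - 1*4)))³ = ((0 - 4)*(-2 + (0 - 4)))³ = (-4*(-2 - 4))³ = (-4*(-6))³ = 24³ = 13824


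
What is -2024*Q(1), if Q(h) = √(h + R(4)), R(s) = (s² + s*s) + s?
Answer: -2024*√37 ≈ -12312.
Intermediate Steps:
R(s) = s + 2*s² (R(s) = (s² + s²) + s = 2*s² + s = s + 2*s²)
Q(h) = √(36 + h) (Q(h) = √(h + 4*(1 + 2*4)) = √(h + 4*(1 + 8)) = √(h + 4*9) = √(h + 36) = √(36 + h))
-2024*Q(1) = -2024*√(36 + 1) = -2024*√37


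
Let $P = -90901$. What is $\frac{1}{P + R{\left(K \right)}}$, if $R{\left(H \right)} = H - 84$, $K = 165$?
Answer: $- \frac{1}{90820} \approx -1.1011 \cdot 10^{-5}$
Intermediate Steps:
$R{\left(H \right)} = -84 + H$
$\frac{1}{P + R{\left(K \right)}} = \frac{1}{-90901 + \left(-84 + 165\right)} = \frac{1}{-90901 + 81} = \frac{1}{-90820} = - \frac{1}{90820}$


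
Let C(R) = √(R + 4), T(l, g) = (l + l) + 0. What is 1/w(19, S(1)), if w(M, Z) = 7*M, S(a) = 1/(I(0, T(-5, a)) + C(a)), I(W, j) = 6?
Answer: 1/133 ≈ 0.0075188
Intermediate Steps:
T(l, g) = 2*l (T(l, g) = 2*l + 0 = 2*l)
C(R) = √(4 + R)
S(a) = 1/(6 + √(4 + a))
1/w(19, S(1)) = 1/(7*19) = 1/133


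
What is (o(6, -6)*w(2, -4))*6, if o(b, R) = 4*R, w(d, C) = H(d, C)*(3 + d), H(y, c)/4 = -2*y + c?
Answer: 23040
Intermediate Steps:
H(y, c) = -8*y + 4*c (H(y, c) = 4*(-2*y + c) = 4*(c - 2*y) = -8*y + 4*c)
w(d, C) = (3 + d)*(-8*d + 4*C) (w(d, C) = (-8*d + 4*C)*(3 + d) = (3 + d)*(-8*d + 4*C))
(o(6, -6)*w(2, -4))*6 = ((4*(-6))*(4*(3 + 2)*(-4 - 2*2)))*6 = -96*5*(-4 - 4)*6 = -96*5*(-8)*6 = -24*(-160)*6 = 3840*6 = 23040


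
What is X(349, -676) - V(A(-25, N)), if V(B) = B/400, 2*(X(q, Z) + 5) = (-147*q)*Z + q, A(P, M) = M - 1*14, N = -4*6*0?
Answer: 3468116707/200 ≈ 1.7341e+7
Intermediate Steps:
N = 0 (N = -24*0 = 0)
A(P, M) = -14 + M (A(P, M) = M - 14 = -14 + M)
X(q, Z) = -5 + q/2 - 147*Z*q/2 (X(q, Z) = -5 + ((-147*q)*Z + q)/2 = -5 + (-147*Z*q + q)/2 = -5 + (q - 147*Z*q)/2 = -5 + (q/2 - 147*Z*q/2) = -5 + q/2 - 147*Z*q/2)
V(B) = B/400 (V(B) = B*(1/400) = B/400)
X(349, -676) - V(A(-25, N)) = (-5 + (½)*349 - 147/2*(-676)*349) - (-14 + 0)/400 = (-5 + 349/2 + 17340414) - (-14)/400 = 34681167/2 - 1*(-7/200) = 34681167/2 + 7/200 = 3468116707/200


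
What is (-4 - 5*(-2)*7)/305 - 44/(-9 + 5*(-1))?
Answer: 7172/2135 ≈ 3.3592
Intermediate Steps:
(-4 - 5*(-2)*7)/305 - 44/(-9 + 5*(-1)) = (-4 + 10*7)*(1/305) - 44/(-9 - 5) = (-4 + 70)*(1/305) - 44/(-14) = 66*(1/305) - 44*(-1/14) = 66/305 + 22/7 = 7172/2135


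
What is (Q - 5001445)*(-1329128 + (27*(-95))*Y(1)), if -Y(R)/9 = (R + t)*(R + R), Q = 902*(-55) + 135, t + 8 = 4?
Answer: 7412922126960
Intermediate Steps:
t = -4 (t = -8 + 4 = -4)
Q = -49475 (Q = -49610 + 135 = -49475)
Y(R) = -18*R*(-4 + R) (Y(R) = -9*(R - 4)*(R + R) = -9*(-4 + R)*2*R = -18*R*(-4 + R))
(Q - 5001445)*(-1329128 + (27*(-95))*Y(1)) = (-49475 - 5001445)*(-1329128 + (27*(-95))*(18*1*(4 - 1*1))) = -5050920*(-1329128 - 46170*(4 - 1)) = -5050920*(-1329128 - 46170*3) = -5050920*(-1329128 - 2565*54) = -5050920*(-1329128 - 138510) = -5050920*(-1467638) = 7412922126960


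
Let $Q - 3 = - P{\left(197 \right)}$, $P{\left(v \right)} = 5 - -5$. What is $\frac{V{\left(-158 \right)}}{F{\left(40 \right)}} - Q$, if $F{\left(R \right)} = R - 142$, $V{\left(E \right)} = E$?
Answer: $\frac{436}{51} \approx 8.549$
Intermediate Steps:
$F{\left(R \right)} = -142 + R$
$P{\left(v \right)} = 10$ ($P{\left(v \right)} = 5 + 5 = 10$)
$Q = -7$ ($Q = 3 - 10 = -7$)
$\frac{V{\left(-158 \right)}}{F{\left(40 \right)}} - Q = - \frac{158}{-142 + 40} - -7 = - \frac{158}{-102} + 7 = \left(-158\right) \left(- \frac{1}{102}\right) + 7 = \frac{79}{51} + 7 = \frac{436}{51}$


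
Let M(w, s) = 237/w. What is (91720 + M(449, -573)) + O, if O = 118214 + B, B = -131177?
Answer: 35362130/449 ≈ 78758.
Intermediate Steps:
O = -12963 (O = 118214 - 131177 = -12963)
(91720 + M(449, -573)) + O = (91720 + 237/449) - 12963 = 41182517/449 - 12963 = 35362130/449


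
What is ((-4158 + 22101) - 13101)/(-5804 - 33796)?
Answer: -269/2200 ≈ -0.12227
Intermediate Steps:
((-4158 + 22101) - 13101)/(-5804 - 33796) = (17943 - 13101)/(-39600) = 4842*(-1/39600) = -269/2200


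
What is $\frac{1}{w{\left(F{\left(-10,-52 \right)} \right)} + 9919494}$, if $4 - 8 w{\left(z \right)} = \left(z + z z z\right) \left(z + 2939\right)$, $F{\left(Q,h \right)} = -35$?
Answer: $\frac{2}{50991649} \approx 3.9222 \cdot 10^{-8}$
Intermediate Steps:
$w{\left(z \right)} = \frac{1}{2} - \frac{\left(2939 + z\right) \left(z + z^{3}\right)}{8}$ ($w{\left(z \right)} = \frac{1}{2} - \frac{\left(z + z z z\right) \left(z + 2939\right)}{8} = \frac{1}{2} - \frac{\left(z + z^{2} z\right) \left(2939 + z\right)}{8} = \frac{1}{2} - \frac{\left(z + z^{3}\right) \left(2939 + z\right)}{8} = \frac{1}{2} - \frac{\left(2939 + z\right) \left(z + z^{3}\right)}{8}$)
$\frac{1}{w{\left(F{\left(-10,-52 \right)} \right)} + 9919494} = \frac{1}{\left(\frac{1}{2} - - \frac{102865}{8} - \frac{2939 \left(-35\right)^{3}}{8} - \frac{\left(-35\right)^{2}}{8} - \frac{\left(-35\right)^{4}}{8}\right) + 9919494} = \frac{1}{\left(\frac{1}{2} + \frac{102865}{8} - - \frac{126009625}{8} - \frac{1225}{8} - \frac{1500625}{8}\right) + 9919494} = \frac{1}{\left(\frac{1}{2} + \frac{102865}{8} + \frac{126009625}{8} - \frac{1225}{8} - \frac{1500625}{8}\right) + 9919494} = \frac{1}{\frac{31152661}{2} + 9919494} = \frac{1}{\frac{50991649}{2}} = \frac{2}{50991649}$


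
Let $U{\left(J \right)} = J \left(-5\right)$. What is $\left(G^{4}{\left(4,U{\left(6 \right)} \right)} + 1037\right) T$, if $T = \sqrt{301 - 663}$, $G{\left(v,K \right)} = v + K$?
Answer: $458013 i \sqrt{362} \approx 8.7143 \cdot 10^{6} i$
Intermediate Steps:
$U{\left(J \right)} = - 5 J$
$G{\left(v,K \right)} = K + v$
$T = i \sqrt{362}$ ($T = \sqrt{-362} = i \sqrt{362} \approx 19.026 i$)
$\left(G^{4}{\left(4,U{\left(6 \right)} \right)} + 1037\right) T = \left(\left(\left(-5\right) 6 + 4\right)^{4} + 1037\right) i \sqrt{362} = \left(\left(-30 + 4\right)^{4} + 1037\right) i \sqrt{362} = \left(\left(-26\right)^{4} + 1037\right) i \sqrt{362} = \left(456976 + 1037\right) i \sqrt{362} = 458013 i \sqrt{362}$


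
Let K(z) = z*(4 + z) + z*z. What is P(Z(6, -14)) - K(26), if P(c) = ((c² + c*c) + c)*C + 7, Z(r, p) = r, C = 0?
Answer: -1449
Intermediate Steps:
K(z) = z² + z*(4 + z) (K(z) = z*(4 + z) + z² = z² + z*(4 + z))
P(c) = 7 (P(c) = ((c² + c*c) + c)*0 + 7 = ((c² + c²) + c)*0 + 7 = (2*c² + c)*0 + 7 = (c + 2*c²)*0 + 7 = 0 + 7 = 7)
P(Z(6, -14)) - K(26) = 7 - 2*26*(2 + 26) = 7 - 2*26*28 = 7 - 1*1456 = 7 - 1456 = -1449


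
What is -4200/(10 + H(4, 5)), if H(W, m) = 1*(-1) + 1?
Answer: -420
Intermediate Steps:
H(W, m) = 0 (H(W, m) = -1 + 1 = 0)
-4200/(10 + H(4, 5)) = -4200/(10 + 0) = -4200/10 = (⅒)*(-4200) = -420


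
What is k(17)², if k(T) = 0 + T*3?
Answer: 2601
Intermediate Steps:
k(T) = 3*T (k(T) = 0 + 3*T = 3*T)
k(17)² = (3*17)² = 51² = 2601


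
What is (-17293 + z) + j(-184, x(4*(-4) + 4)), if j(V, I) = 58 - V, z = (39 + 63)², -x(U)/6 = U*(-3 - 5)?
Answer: -6647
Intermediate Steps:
x(U) = 48*U (x(U) = -6*U*(-3 - 5) = -6*U*(-8) = -(-48)*U = 48*U)
z = 10404 (z = 102² = 10404)
(-17293 + z) + j(-184, x(4*(-4) + 4)) = (-17293 + 10404) + (58 - 1*(-184)) = -6889 + (58 + 184) = -6889 + 242 = -6647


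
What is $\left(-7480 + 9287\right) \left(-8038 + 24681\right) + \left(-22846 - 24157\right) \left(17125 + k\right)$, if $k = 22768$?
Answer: $-1845016778$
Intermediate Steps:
$\left(-7480 + 9287\right) \left(-8038 + 24681\right) + \left(-22846 - 24157\right) \left(17125 + k\right) = \left(-7480 + 9287\right) \left(-8038 + 24681\right) + \left(-22846 - 24157\right) \left(17125 + 22768\right) = 1807 \cdot 16643 - 1875090679 = 30073901 - 1875090679 = -1845016778$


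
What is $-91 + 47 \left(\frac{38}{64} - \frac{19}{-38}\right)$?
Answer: $- \frac{1267}{32} \approx -39.594$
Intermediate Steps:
$-91 + 47 \left(\frac{38}{64} - \frac{19}{-38}\right) = -91 + 47 \left(38 \cdot \frac{1}{64} - - \frac{1}{2}\right) = -91 + 47 \left(\frac{19}{32} + \frac{1}{2}\right) = -91 + 47 \cdot \frac{35}{32} = -91 + \frac{1645}{32} = - \frac{1267}{32}$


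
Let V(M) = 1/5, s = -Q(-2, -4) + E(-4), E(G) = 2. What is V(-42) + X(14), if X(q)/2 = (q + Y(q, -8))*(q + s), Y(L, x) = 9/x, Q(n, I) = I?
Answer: 2576/5 ≈ 515.20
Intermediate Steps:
s = 6 (s = -1*(-4) + 2 = 4 + 2 = 6)
V(M) = ⅕
X(q) = 2*(6 + q)*(-9/8 + q) (X(q) = 2*((q + 9/(-8))*(q + 6)) = 2*((q + 9*(-⅛))*(6 + q)) = 2*((q - 9/8)*(6 + q)) = 2*((-9/8 + q)*(6 + q)) = 2*((6 + q)*(-9/8 + q)) = 2*(6 + q)*(-9/8 + q))
V(-42) + X(14) = ⅕ + (-27/2 + 2*14² + (39/4)*14) = ⅕ + (-27/2 + 2*196 + 273/2) = ⅕ + (-27/2 + 392 + 273/2) = ⅕ + 515 = 2576/5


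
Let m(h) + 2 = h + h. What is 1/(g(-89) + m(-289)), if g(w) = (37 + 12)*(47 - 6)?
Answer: 1/1429 ≈ 0.00069979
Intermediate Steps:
m(h) = -2 + 2*h (m(h) = -2 + (h + h) = -2 + 2*h)
g(w) = 2009 (g(w) = 49*41 = 2009)
1/(g(-89) + m(-289)) = 1/(2009 + (-2 + 2*(-289))) = 1/(2009 + (-2 - 578)) = 1/(2009 - 580) = 1/1429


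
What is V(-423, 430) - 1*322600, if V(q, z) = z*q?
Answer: -504490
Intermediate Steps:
V(q, z) = q*z
V(-423, 430) - 1*322600 = -423*430 - 1*322600 = -181890 - 322600 = -504490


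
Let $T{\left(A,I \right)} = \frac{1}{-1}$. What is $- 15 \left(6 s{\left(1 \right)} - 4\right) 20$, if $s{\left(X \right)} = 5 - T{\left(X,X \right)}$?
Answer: $-9600$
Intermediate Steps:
$T{\left(A,I \right)} = -1$
$s{\left(X \right)} = 6$ ($s{\left(X \right)} = 5 - -1 = 5 + 1 = 6$)
$- 15 \left(6 s{\left(1 \right)} - 4\right) 20 = - 15 \left(6 \cdot 6 - 4\right) 20 = - 15 \left(36 - 4\right) 20 = \left(-15\right) 32 \cdot 20 = \left(-480\right) 20 = -9600$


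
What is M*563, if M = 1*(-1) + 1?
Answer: 0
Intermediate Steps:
M = 0 (M = -1 + 1 = 0)
M*563 = 0*563 = 0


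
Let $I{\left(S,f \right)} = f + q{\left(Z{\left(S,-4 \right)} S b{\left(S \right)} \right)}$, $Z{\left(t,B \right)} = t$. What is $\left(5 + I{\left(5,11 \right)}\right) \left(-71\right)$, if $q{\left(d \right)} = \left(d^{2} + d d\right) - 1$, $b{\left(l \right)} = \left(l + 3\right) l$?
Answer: $-142001065$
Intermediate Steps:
$b{\left(l \right)} = l \left(3 + l\right)$ ($b{\left(l \right)} = \left(3 + l\right) l = l \left(3 + l\right)$)
$q{\left(d \right)} = -1 + 2 d^{2}$ ($q{\left(d \right)} = \left(d^{2} + d^{2}\right) - 1 = 2 d^{2} - 1 = -1 + 2 d^{2}$)
$I{\left(S,f \right)} = -1 + f + 2 S^{6} \left(3 + S\right)^{2}$ ($I{\left(S,f \right)} = f + \left(-1 + 2 \left(S S S \left(3 + S\right)\right)^{2}\right) = f + \left(-1 + 2 \left(S^{2} S \left(3 + S\right)\right)^{2}\right) = f + \left(-1 + 2 \left(S^{3} \left(3 + S\right)\right)^{2}\right) = f + \left(-1 + 2 S^{6} \left(3 + S\right)^{2}\right) = -1 + f + 2 S^{6} \left(3 + S\right)^{2}$)
$\left(5 + I{\left(5,11 \right)}\right) \left(-71\right) = \left(5 + \left(-1 + 11 + 2 \cdot 5^{6} \left(3 + 5\right)^{2}\right)\right) \left(-71\right) = \left(5 + \left(-1 + 11 + 2 \cdot 15625 \cdot 8^{2}\right)\right) \left(-71\right) = \left(5 + \left(-1 + 11 + 2 \cdot 15625 \cdot 64\right)\right) \left(-71\right) = \left(5 + \left(-1 + 11 + 2000000\right)\right) \left(-71\right) = \left(5 + 2000010\right) \left(-71\right) = 2000015 \left(-71\right) = -142001065$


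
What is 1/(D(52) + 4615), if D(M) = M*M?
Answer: 1/7319 ≈ 0.00013663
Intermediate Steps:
D(M) = M**2
1/(D(52) + 4615) = 1/(52**2 + 4615) = 1/(2704 + 4615) = 1/7319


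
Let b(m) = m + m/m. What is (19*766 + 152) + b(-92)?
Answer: 14615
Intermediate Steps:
b(m) = 1 + m (b(m) = m + 1 = 1 + m)
(19*766 + 152) + b(-92) = (19*766 + 152) + (1 - 92) = (14554 + 152) - 91 = 14706 - 91 = 14615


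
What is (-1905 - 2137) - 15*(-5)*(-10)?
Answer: -4792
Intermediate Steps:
(-1905 - 2137) - 15*(-5)*(-10) = -4042 + 75*(-10) = -4042 - 750 = -4792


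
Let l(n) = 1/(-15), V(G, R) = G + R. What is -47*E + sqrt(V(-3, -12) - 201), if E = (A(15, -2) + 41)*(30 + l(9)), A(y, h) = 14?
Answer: -232133/3 + 6*I*sqrt(6) ≈ -77378.0 + 14.697*I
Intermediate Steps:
l(n) = -1/15
E = 4939/3 (E = (14 + 41)*(30 - 1/15) = 55*(449/15) = 4939/3 ≈ 1646.3)
-47*E + sqrt(V(-3, -12) - 201) = -47*4939/3 + sqrt((-3 - 12) - 201) = -232133/3 + sqrt(-15 - 201) = -232133/3 + sqrt(-216) = -232133/3 + 6*I*sqrt(6)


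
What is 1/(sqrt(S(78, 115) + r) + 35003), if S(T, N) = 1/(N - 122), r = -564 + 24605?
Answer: 245021/8576301777 - sqrt(1178002)/8576301777 ≈ 2.8443e-5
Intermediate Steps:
r = 24041
S(T, N) = 1/(-122 + N)
1/(sqrt(S(78, 115) + r) + 35003) = 1/(sqrt(1/(-122 + 115) + 24041) + 35003) = 1/(sqrt(1/(-7) + 24041) + 35003) = 1/(sqrt(-1/7 + 24041) + 35003) = 1/(sqrt(168286/7) + 35003) = 1/(sqrt(1178002)/7 + 35003) = 1/(35003 + sqrt(1178002)/7)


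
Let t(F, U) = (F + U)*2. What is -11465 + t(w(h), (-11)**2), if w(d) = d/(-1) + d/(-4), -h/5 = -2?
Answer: -11248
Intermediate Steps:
h = 10 (h = -5*(-2) = 10)
w(d) = -5*d/4 (w(d) = d*(-1) + d*(-1/4) = -d - d/4 = -5*d/4)
t(F, U) = 2*F + 2*U
-11465 + t(w(h), (-11)**2) = -11465 + (2*(-5/4*10) + 2*(-11)**2) = -11465 + (2*(-25/2) + 2*121) = -11465 + (-25 + 242) = -11465 + 217 = -11248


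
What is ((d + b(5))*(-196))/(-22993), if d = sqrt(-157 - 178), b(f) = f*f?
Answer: 4900/22993 + 196*I*sqrt(335)/22993 ≈ 0.21311 + 0.15602*I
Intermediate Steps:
b(f) = f**2
d = I*sqrt(335) (d = sqrt(-335) = I*sqrt(335) ≈ 18.303*I)
((d + b(5))*(-196))/(-22993) = ((I*sqrt(335) + 5**2)*(-196))/(-22993) = ((I*sqrt(335) + 25)*(-196))*(-1/22993) = ((25 + I*sqrt(335))*(-196))*(-1/22993) = (-4900 - 196*I*sqrt(335))*(-1/22993) = 4900/22993 + 196*I*sqrt(335)/22993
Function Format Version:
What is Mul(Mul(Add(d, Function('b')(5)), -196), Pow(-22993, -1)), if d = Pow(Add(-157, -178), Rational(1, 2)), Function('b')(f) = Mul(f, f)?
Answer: Add(Rational(4900, 22993), Mul(Rational(196, 22993), I, Pow(335, Rational(1, 2)))) ≈ Add(0.21311, Mul(0.15602, I))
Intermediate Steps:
Function('b')(f) = Pow(f, 2)
d = Mul(I, Pow(335, Rational(1, 2))) (d = Pow(-335, Rational(1, 2)) = Mul(I, Pow(335, Rational(1, 2))) ≈ Mul(18.303, I))
Mul(Mul(Add(d, Function('b')(5)), -196), Pow(-22993, -1)) = Mul(Mul(Add(Mul(I, Pow(335, Rational(1, 2))), Pow(5, 2)), -196), Pow(-22993, -1)) = Mul(Mul(Add(Mul(I, Pow(335, Rational(1, 2))), 25), -196), Rational(-1, 22993)) = Mul(Mul(Add(25, Mul(I, Pow(335, Rational(1, 2)))), -196), Rational(-1, 22993)) = Mul(Add(-4900, Mul(-196, I, Pow(335, Rational(1, 2)))), Rational(-1, 22993)) = Add(Rational(4900, 22993), Mul(Rational(196, 22993), I, Pow(335, Rational(1, 2))))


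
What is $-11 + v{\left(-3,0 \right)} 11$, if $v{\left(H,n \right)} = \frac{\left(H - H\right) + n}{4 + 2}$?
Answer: $-11$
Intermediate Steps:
$v{\left(H,n \right)} = \frac{n}{6}$ ($v{\left(H,n \right)} = \frac{0 + n}{6} = n \frac{1}{6} = \frac{n}{6}$)
$-11 + v{\left(-3,0 \right)} 11 = -11 + \frac{1}{6} \cdot 0 \cdot 11 = -11 + 0 \cdot 11 = -11 + 0 = -11$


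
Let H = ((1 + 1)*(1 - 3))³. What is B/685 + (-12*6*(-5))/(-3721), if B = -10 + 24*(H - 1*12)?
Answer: -7070914/2548885 ≈ -2.7741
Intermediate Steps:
H = -64 (H = (2*(-2))³ = (-4)³ = -64)
B = -1834 (B = -10 + 24*(-64 - 1*12) = -10 + 24*(-64 - 12) = -10 + 24*(-76) = -10 - 1824 = -1834)
B/685 + (-12*6*(-5))/(-3721) = -1834/685 + (-12*6*(-5))/(-3721) = -1834*1/685 - 72*(-5)*(-1/3721) = -1834/685 + 360*(-1/3721) = -1834/685 - 360/3721 = -7070914/2548885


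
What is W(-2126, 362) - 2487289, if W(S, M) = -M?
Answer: -2487651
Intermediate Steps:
W(-2126, 362) - 2487289 = -1*362 - 2487289 = -362 - 2487289 = -2487651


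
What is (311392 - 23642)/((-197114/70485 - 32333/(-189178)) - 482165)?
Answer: -3836919310207500/6429325016570237 ≈ -0.59678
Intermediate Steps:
(311392 - 23642)/((-197114/70485 - 32333/(-189178)) - 482165) = 287750/((-197114*1/70485 - 32333*(-1/189178)) - 482165) = 287750/((-197114/70485 + 32333/189178) - 482165) = 287750/(-35010640787/13334211330 - 482165) = 287750/(-6429325016570237/13334211330) = 287750*(-13334211330/6429325016570237) = -3836919310207500/6429325016570237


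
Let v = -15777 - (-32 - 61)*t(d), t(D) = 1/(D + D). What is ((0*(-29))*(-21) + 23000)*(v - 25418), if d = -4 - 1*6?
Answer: -947591950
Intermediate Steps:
d = -10 (d = -4 - 6 = -10)
t(D) = 1/(2*D)
v = -315633/20 (v = -15777 - (-32 - 61)*(½)/(-10) = -15777 - (-93)*(½)*(-⅒) = -15777 - (-93)*(-1)/20 = -15777 - 1*93/20 = -15777 - 93/20 = -315633/20 ≈ -15782.)
((0*(-29))*(-21) + 23000)*(v - 25418) = ((0*(-29))*(-21) + 23000)*(-315633/20 - 25418) = (0*(-21) + 23000)*(-823993/20) = (0 + 23000)*(-823993/20) = 23000*(-823993/20) = -947591950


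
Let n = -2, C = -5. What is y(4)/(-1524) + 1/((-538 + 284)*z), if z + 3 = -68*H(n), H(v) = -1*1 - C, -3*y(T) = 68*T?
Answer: 37409/628650 ≈ 0.059507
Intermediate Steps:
y(T) = -68*T/3
H(v) = 4 (H(v) = -1*1 - 1*(-5) = -1 + 5 = 4)
z = -275 (z = -3 - 68*4 = -3 - 272 = -275)
y(4)/(-1524) + 1/((-538 + 284)*z) = -68/3*4/(-1524) + 1/((-538 + 284)*(-275)) = -272/3*(-1/1524) - 1/275/(-254) = 68/1143 - 1/254*(-1/275) = 68/1143 + 1/69850 = 37409/628650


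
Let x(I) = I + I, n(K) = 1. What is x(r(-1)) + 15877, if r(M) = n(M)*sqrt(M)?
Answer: 15877 + 2*I ≈ 15877.0 + 2.0*I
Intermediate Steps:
r(M) = sqrt(M) (r(M) = 1*sqrt(M) = sqrt(M))
x(I) = 2*I
x(r(-1)) + 15877 = 2*sqrt(-1) + 15877 = 2*I + 15877 = 15877 + 2*I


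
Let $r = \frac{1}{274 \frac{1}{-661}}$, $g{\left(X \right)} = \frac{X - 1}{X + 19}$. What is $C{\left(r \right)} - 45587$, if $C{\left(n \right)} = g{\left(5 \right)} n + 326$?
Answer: $- \frac{74409745}{1644} \approx -45261.0$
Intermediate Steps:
$g{\left(X \right)} = \frac{-1 + X}{19 + X}$
$r = - \frac{661}{274}$ ($r = \frac{1}{274 \left(- \frac{1}{661}\right)} = \frac{1}{- \frac{274}{661}} = - \frac{661}{274} \approx -2.4124$)
$C{\left(n \right)} = 326 + \frac{n}{6}$ ($C{\left(n \right)} = \frac{-1 + 5}{19 + 5} n + 326 = \frac{1}{24} \cdot 4 n + 326 = \frac{n}{6} + 326 = 326 + \frac{n}{6}$)
$C{\left(r \right)} - 45587 = \left(326 + \frac{1}{6} \left(- \frac{661}{274}\right)\right) - 45587 = \left(326 - \frac{661}{1644}\right) - 45587 = \frac{535283}{1644} - 45587 = - \frac{74409745}{1644}$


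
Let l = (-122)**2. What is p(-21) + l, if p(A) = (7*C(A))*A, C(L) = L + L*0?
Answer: 17971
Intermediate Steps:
C(L) = L (C(L) = L + 0 = L)
p(A) = 7*A**2 (p(A) = (7*A)*A = 7*A**2)
l = 14884
p(-21) + l = 7*(-21)**2 + 14884 = 7*441 + 14884 = 3087 + 14884 = 17971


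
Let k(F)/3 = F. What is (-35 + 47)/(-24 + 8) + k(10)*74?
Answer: 8877/4 ≈ 2219.3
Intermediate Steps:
k(F) = 3*F
(-35 + 47)/(-24 + 8) + k(10)*74 = (-35 + 47)/(-24 + 8) + (3*10)*74 = 12/(-16) + 30*74 = 12*(-1/16) + 2220 = -3/4 + 2220 = 8877/4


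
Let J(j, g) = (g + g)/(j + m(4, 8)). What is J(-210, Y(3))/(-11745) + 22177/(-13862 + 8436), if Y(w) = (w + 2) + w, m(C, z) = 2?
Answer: -3386089819/828468810 ≈ -4.0872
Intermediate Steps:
Y(w) = 2 + 2*w (Y(w) = (2 + w) + w = 2 + 2*w)
J(j, g) = 2*g/(2 + j) (J(j, g) = (g + g)/(j + 2) = (2*g)/(2 + j) = 2*g/(2 + j))
J(-210, Y(3))/(-11745) + 22177/(-13862 + 8436) = (2*(2 + 2*3)/(2 - 210))/(-11745) + 22177/(-13862 + 8436) = (2*(2 + 6)/(-208))*(-1/11745) + 22177/(-5426) = (2*8*(-1/208))*(-1/11745) + 22177*(-1/5426) = -1/13*(-1/11745) - 22177/5426 = 1/152685 - 22177/5426 = -3386089819/828468810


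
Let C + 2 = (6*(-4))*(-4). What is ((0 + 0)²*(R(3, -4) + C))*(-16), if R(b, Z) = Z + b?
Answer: 0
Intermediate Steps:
C = 94 (C = -2 + (6*(-4))*(-4) = -2 - 24*(-4) = -2 + 96 = 94)
((0 + 0)²*(R(3, -4) + C))*(-16) = ((0 + 0)²*((-4 + 3) + 94))*(-16) = (0²*(-1 + 94))*(-16) = (0*93)*(-16) = 0*(-16) = 0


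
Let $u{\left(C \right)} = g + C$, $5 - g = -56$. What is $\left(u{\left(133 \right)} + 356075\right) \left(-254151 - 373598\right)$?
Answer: $-223647508481$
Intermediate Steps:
$g = 61$ ($g = 5 - -56 = 5 + 56 = 61$)
$u{\left(C \right)} = 61 + C$
$\left(u{\left(133 \right)} + 356075\right) \left(-254151 - 373598\right) = \left(\left(61 + 133\right) + 356075\right) \left(-254151 - 373598\right) = \left(194 + 356075\right) \left(-627749\right) = 356269 \left(-627749\right) = -223647508481$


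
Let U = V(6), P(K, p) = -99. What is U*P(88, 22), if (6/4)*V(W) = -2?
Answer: 132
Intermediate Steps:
V(W) = -4/3 (V(W) = (⅔)*(-2) = -4/3)
U = -4/3 ≈ -1.3333
U*P(88, 22) = -4/3*(-99) = 132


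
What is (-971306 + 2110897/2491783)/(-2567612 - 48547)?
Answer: 2420281667701/6518900521497 ≈ 0.37127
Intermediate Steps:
(-971306 + 2110897/2491783)/(-2567612 - 48547) = (-971306 + 2110897*(1/2491783))/(-2616159) = (-971306 + 2110897/2491783)*(-1/2616159) = -2420281667701/2491783*(-1/2616159) = 2420281667701/6518900521497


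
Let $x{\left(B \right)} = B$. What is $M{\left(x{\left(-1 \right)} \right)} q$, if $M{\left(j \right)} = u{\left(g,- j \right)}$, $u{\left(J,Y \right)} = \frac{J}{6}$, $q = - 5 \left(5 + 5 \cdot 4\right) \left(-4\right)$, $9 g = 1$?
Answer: $\frac{250}{27} \approx 9.2593$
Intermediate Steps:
$g = \frac{1}{9}$ ($g = \frac{1}{9} \cdot 1 = \frac{1}{9} \approx 0.11111$)
$q = 500$ ($q = - 5 \left(5 + 20\right) \left(-4\right) = \left(-5\right) 25 \left(-4\right) = \left(-125\right) \left(-4\right) = 500$)
$u{\left(J,Y \right)} = \frac{J}{6}$ ($u{\left(J,Y \right)} = J \frac{1}{6} = \frac{J}{6}$)
$M{\left(j \right)} = \frac{1}{54}$ ($M{\left(j \right)} = \frac{1}{6} \cdot \frac{1}{9} = \frac{1}{54}$)
$M{\left(x{\left(-1 \right)} \right)} q = \frac{1}{54} \cdot 500 = \frac{250}{27}$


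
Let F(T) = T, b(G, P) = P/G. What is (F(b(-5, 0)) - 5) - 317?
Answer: -322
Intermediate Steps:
(F(b(-5, 0)) - 5) - 317 = (0/(-5) - 5) - 317 = (0*(-1/5) - 5) - 317 = (0 - 5) - 317 = -5 - 317 = -322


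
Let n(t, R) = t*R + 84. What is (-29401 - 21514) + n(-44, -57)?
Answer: -48323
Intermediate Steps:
n(t, R) = 84 + R*t (n(t, R) = R*t + 84 = 84 + R*t)
(-29401 - 21514) + n(-44, -57) = (-29401 - 21514) + (84 - 57*(-44)) = -50915 + (84 + 2508) = -50915 + 2592 = -48323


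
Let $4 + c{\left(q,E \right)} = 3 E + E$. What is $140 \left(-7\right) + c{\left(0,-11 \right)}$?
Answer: $-1028$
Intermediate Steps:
$c{\left(q,E \right)} = -4 + 4 E$ ($c{\left(q,E \right)} = -4 + \left(3 E + E\right) = -4 + 4 E$)
$140 \left(-7\right) + c{\left(0,-11 \right)} = 140 \left(-7\right) + \left(-4 + 4 \left(-11\right)\right) = -980 - 48 = -1028$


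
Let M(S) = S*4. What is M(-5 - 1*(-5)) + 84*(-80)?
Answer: -6720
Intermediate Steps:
M(S) = 4*S
M(-5 - 1*(-5)) + 84*(-80) = 4*(-5 - 1*(-5)) + 84*(-80) = 4*(-5 + 5) - 6720 = 4*0 - 6720 = 0 - 6720 = -6720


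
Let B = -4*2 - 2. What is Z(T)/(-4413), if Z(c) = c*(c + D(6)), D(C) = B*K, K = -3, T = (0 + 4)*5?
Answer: -1000/4413 ≈ -0.22660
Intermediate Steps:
T = 20 (T = 4*5 = 20)
B = -10 (B = -8 - 2 = -10)
D(C) = 30 (D(C) = -10*(-3) = 30)
Z(c) = c*(30 + c) (Z(c) = c*(c + 30) = c*(30 + c))
Z(T)/(-4413) = (20*(30 + 20))/(-4413) = (20*50)*(-1/4413) = 1000*(-1/4413) = -1000/4413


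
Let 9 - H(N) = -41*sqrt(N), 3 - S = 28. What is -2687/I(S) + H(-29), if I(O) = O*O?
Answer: 2938/625 + 41*I*sqrt(29) ≈ 4.7008 + 220.79*I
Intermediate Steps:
S = -25 (S = 3 - 1*28 = 3 - 28 = -25)
I(O) = O**2
H(N) = 9 + 41*sqrt(N) (H(N) = 9 - (-41)*sqrt(N) = 9 + 41*sqrt(N))
-2687/I(S) + H(-29) = -2687/((-25)**2) + (9 + 41*sqrt(-29)) = -2687/625 + (9 + 41*(I*sqrt(29))) = -2687*1/625 + (9 + 41*I*sqrt(29)) = -2687/625 + (9 + 41*I*sqrt(29)) = 2938/625 + 41*I*sqrt(29)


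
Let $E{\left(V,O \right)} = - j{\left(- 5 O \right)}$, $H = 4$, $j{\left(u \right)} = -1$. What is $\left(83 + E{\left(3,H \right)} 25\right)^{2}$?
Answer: $11664$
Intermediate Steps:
$E{\left(V,O \right)} = 1$ ($E{\left(V,O \right)} = \left(-1\right) \left(-1\right) = 1$)
$\left(83 + E{\left(3,H \right)} 25\right)^{2} = \left(83 + 1 \cdot 25\right)^{2} = \left(83 + 25\right)^{2} = 108^{2} = 11664$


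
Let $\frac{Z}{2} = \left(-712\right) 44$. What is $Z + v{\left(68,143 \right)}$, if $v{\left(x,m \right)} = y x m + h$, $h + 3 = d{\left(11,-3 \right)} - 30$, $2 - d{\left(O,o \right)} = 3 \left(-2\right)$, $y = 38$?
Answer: $306831$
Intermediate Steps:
$d{\left(O,o \right)} = 8$ ($d{\left(O,o \right)} = 2 - 3 \left(-2\right) = 2 - -6 = 2 + 6 = 8$)
$Z = -62656$ ($Z = 2 \left(\left(-712\right) 44\right) = 2 \left(-31328\right) = -62656$)
$h = -25$ ($h = -3 + \left(8 - 30\right) = -3 - 22 = -25$)
$v{\left(x,m \right)} = -25 + 38 m x$ ($v{\left(x,m \right)} = 38 x m - 25 = 38 m x - 25 = -25 + 38 m x$)
$Z + v{\left(68,143 \right)} = -62656 - \left(25 - 369512\right) = -62656 + \left(-25 + 369512\right) = -62656 + 369487 = 306831$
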